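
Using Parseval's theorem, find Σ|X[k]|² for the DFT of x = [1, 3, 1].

Parseval: Σ|x[n]|² = (1/N)Σ|X[k]|², so Σ|X[k]|² = N·Σ|x[n]|² = 3·11.0000

Σ|X[k]|² = N·Σ|x[n]|² = 3·11.0000 = 33.0000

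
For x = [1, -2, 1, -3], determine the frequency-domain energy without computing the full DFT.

Parseval: Σ|x[n]|² = (1/N)Σ|X[k]|², so Σ|X[k]|² = N·Σ|x[n]|² = 4·15.0000

Σ|X[k]|² = N·Σ|x[n]|² = 4·15.0000 = 60.0000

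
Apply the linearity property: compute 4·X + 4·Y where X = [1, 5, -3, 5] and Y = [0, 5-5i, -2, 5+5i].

By linearity: DFT(4x + 4y) = 4·DFT(x) + 4·DFT(y)
= 4·[1, 5, -3, 5] + 4·[0, 5-5i, -2, 5+5i]

Computing element-wise:
Z[0] = 4·(1) + 4·(0) = 4
Z[1] = 4·(5) + 4·(5-5i) = 40-20i
Z[2] = 4·(-3) + 4·(-2) = -20
Z[3] = 4·(5) + 4·(5+5i) = 40+20i

DFT(4x + 4y) = 4·X + 4·Y = [4, 40-20i, -20, 40+20i]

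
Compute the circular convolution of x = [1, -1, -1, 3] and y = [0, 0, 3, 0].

(x ⊛ y)[n] = Σ(m=0 to 3) x[m] · y[(n-m) mod 4]

Computing each output sample:
(x ⊛ y)[0] = -3
(x ⊛ y)[1] = 9
(x ⊛ y)[2] = 3
(x ⊛ y)[3] = -3

x ⊛ y = [-3, 9, 3, -3]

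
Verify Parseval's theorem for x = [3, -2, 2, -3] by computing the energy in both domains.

Time domain:
Σ|x[n]|² = |3|² + |-2|² + |2|² + |-3|² = 26.0000

Frequency domain:
(1/4)Σ|X[k]|² = (1/4)(|0|² + |1-1i|² + |10|² + |1+1i|²) = (1/4)·104.0000 = 26.0000

Both sides agree, confirming Parseval's theorem.

Σ|x[n]|² = (1/N)Σ|X[k]|² = 26.0000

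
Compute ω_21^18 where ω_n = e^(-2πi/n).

ω_21^18 = e^(-2πi·18/21)
= cos(-2π·18/21) + i·sin(-2π·18/21)
= cos(-36π/21) + i·sin(-36π/21)

ω_21^18 = cos(-36π/21) + i·sin(-36π/21) = 0.6235+0.7818i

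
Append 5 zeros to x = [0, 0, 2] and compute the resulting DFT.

Original 3-point DFT: [2, -1.0000+1.7321i, -1.0000-1.7321i]
Zero-padded 8-point DFT provides frequency interpolation.

DFT_8([x, 0, ...]) = [2, -2i, -2, 2i, 2, -2i, -2, 2i]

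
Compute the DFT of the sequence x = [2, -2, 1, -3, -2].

X[k] = Σ(n=0 to 4) x[n] · ω_5^(nk)
where ω_5 = e^(-2πi/5)

Computing each X[k]:
X[0] = -4
X[1] = 2.3820-2.3511i
X[2] = 4.6180+3.8042i
X[3] = 4.6180-3.8042i
X[4] = 2.3820+2.3511i

X = [-4, 2.3820-2.3511i, 4.6180+3.8042i, 4.6180-3.8042i, 2.3820+2.3511i]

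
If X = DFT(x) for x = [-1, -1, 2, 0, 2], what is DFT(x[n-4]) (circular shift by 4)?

Time shift by 4: X_shifted[k] = ω_5^(4k) · X[k]
Shifted x = [-1, 2, 0, 2, -1]

DFT(x[n-4]) = [2, -2.3090-1.6776i, -1.1910-3.6655i, -1.1910+3.6655i, -2.3090+1.6776i]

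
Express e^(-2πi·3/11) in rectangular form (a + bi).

ω_11^3 = e^(-2πi·3/11)
= cos(-2π·3/11) + i·sin(-2π·3/11)
= cos(-6π/11) + i·sin(-6π/11)

ω_11^3 = cos(-6π/11) + i·sin(-6π/11) = -0.1423-0.9898i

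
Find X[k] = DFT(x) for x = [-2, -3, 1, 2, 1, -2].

X[k] = Σ(n=0 to 5) x[n] · ω_6^(nk)
where ω_6 = e^(-2πi/6)

Computing each X[k]:
X[0] = -3
X[1] = -7.5000+0.8660i
X[2] = 1.5000+0.8660i
X[3] = 3
X[4] = 1.5000-0.8660i
X[5] = -7.5000-0.8660i

X = [-3, -7.5000+0.8660i, 1.5000+0.8660i, 3, 1.5000-0.8660i, -7.5000-0.8660i]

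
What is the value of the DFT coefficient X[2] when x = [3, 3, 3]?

X[2] = Σ(n=0 to 2) x[n] · ω_3^(2n) where ω_3 = e^(-2πi/3)
= (3)·ω_3^0 + (3)·ω_3^2 + (3)·ω_3^4

X[2] = 0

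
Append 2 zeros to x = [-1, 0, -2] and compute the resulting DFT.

Original 3-point DFT: [-3, -1.7321i, 1.7321i]
Zero-padded 5-point DFT provides frequency interpolation.

DFT_5([x, 0, ...]) = [-3, 0.6180+1.1756i, -1.6180-1.9021i, -1.6180+1.9021i, 0.6180-1.1756i]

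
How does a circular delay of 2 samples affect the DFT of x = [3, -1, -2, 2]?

Time shift by 2: X_shifted[k] = ω_4^(2k) · X[k]
Shifted x = [-2, 2, 3, -1]

DFT(x[n-2]) = [2, -5-3i, 0, -5+3i]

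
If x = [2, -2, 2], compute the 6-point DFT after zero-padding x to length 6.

Original 3-point DFT: [2, 2.0000+3.4641i, 2.0000-3.4641i]
Zero-padded 6-point DFT provides frequency interpolation.

DFT_6([x, 0, ...]) = [2, 0, 2.0000+3.4641i, 6, 2.0000-3.4641i, 0]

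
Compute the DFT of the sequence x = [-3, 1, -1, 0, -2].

X[k] = Σ(n=0 to 4) x[n] · ω_5^(nk)
where ω_5 = e^(-2πi/5)

Computing each X[k]:
X[0] = -5
X[1] = -2.5000-2.2654i
X[2] = -2.5000-2.7144i
X[3] = -2.5000+2.7144i
X[4] = -2.5000+2.2654i

X = [-5, -2.5000-2.2654i, -2.5000-2.7144i, -2.5000+2.7144i, -2.5000+2.2654i]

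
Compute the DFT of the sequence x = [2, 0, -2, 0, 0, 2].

X[k] = Σ(n=0 to 5) x[n] · ω_6^(nk)
where ω_6 = e^(-2πi/6)

Computing each X[k]:
X[0] = 2
X[1] = 4.0000+3.4641i
X[2] = 2
X[3] = -2
X[4] = 2
X[5] = 4.0000-3.4641i

X = [2, 4.0000+3.4641i, 2, -2, 2, 4.0000-3.4641i]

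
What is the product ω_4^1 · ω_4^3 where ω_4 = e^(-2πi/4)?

The primitive 4th roots of unity are ω_4^k for k coprime to 4: k ∈ {1, 3}
Their product equals the constant term of the cyclotomic polynomial Φ_4(x) up to sign.
For n ≥ 3, the product of all primitive nth roots of unity is 1. (For n=1 it is 1; for n=2 it is -1.)

1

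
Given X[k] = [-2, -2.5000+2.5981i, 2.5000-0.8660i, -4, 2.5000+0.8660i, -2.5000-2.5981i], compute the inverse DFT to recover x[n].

x[n] = (1/6) Σ(k=0 to 5) X[k] · e^(2πikn/6)

Computing each x[n]:
x[0] = -1
x[1] = -1
x[2] = -2
x[3] = 2
x[4] = 0
x[5] = 0

x = [-1, -1, -2, 2, 0, 0]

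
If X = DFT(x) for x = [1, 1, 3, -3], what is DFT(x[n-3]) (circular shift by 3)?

Time shift by 3: X_shifted[k] = ω_4^(3k) · X[k]
Shifted x = [1, 3, -3, 1]

DFT(x[n-3]) = [2, 4-2i, -6, 4+2i]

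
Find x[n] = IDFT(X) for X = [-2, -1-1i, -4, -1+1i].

x[n] = (1/4) Σ(k=0 to 3) X[k] · e^(2πikn/4)

Computing each x[n]:
x[0] = -2
x[1] = 1
x[2] = -1
x[3] = 0

x = [-2, 1, -1, 0]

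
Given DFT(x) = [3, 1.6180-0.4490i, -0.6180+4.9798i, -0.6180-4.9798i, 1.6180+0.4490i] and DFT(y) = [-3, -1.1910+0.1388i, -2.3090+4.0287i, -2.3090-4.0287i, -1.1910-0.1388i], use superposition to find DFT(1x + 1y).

By linearity: DFT(1x + 1y) = 1·DFT(x) + 1·DFT(y)
= 1·[3, 1.6180-0.4490i, -0.6180+4.9798i, -0.6180-4.9798i, 1.6180+0.4490i] + 1·[-3, -1.1910+0.1388i, -2.3090+4.0287i, -2.3090-4.0287i, -1.1910-0.1388i]

Computing element-wise:
Z[0] = 1·(3) + 1·(-3) = 0
Z[1] = 1·(1.6180-0.4490i) + 1·(-1.1910+0.1388i) = 0.4270-0.3102i
Z[2] = 1·(-0.6180+4.9798i) + 1·(-2.3090+4.0287i) = -2.9270+9.0085i
Z[3] = 1·(-0.6180-4.9798i) + 1·(-2.3090-4.0287i) = -2.9270-9.0085i
Z[4] = 1·(1.6180+0.4490i) + 1·(-1.1910-0.1388i) = 0.4270+0.3102i

DFT(1x + 1y) = 1·X + 1·Y = [0, 0.4270-0.3102i, -2.9270+9.0085i, -2.9270-9.0085i, 0.4270+0.3102i]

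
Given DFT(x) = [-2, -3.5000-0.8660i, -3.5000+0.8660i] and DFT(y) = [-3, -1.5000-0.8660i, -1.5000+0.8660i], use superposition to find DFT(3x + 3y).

By linearity: DFT(3x + 3y) = 3·DFT(x) + 3·DFT(y)
= 3·[-2, -3.5000-0.8660i, -3.5000+0.8660i] + 3·[-3, -1.5000-0.8660i, -1.5000+0.8660i]

Computing element-wise:
Z[0] = 3·(-2) + 3·(-3) = -15
Z[1] = 3·(-3.5000-0.8660i) + 3·(-1.5000-0.8660i) = -15.0000-5.1960i
Z[2] = 3·(-3.5000+0.8660i) + 3·(-1.5000+0.8660i) = -15.0000+5.1960i

DFT(3x + 3y) = 3·X + 3·Y = [-15, -15.0000-5.1960i, -15.0000+5.1960i]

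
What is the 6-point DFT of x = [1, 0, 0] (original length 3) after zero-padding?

Original 3-point DFT: [1, 1, 1]
Zero-padded 6-point DFT provides frequency interpolation.

DFT_6([x, 0, ...]) = [1, 1, 1, 1, 1, 1]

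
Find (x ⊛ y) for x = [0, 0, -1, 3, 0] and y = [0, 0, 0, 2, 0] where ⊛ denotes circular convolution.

(x ⊛ y)[n] = Σ(m=0 to 4) x[m] · y[(n-m) mod 5]

Computing each output sample:
(x ⊛ y)[0] = -2
(x ⊛ y)[1] = 6
(x ⊛ y)[2] = 0
(x ⊛ y)[3] = 0
(x ⊛ y)[4] = 0

x ⊛ y = [-2, 6, 0, 0, 0]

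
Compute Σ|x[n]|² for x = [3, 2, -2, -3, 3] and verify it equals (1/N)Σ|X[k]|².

Time domain:
Σ|x[n]|² = |3|² + |2|² + |-2|² + |-3|² + |3|² = 35.0000

Frequency domain:
(1/5)Σ|X[k]|² = (1/5)(|3|² + |8.5902+0.3633i|² + |-2.5902+1.5388i|² + |-2.5902-1.5388i|² + |8.5902-0.3633i|²) = (1/5)·175.0000 = 35.0000

Both sides agree, confirming Parseval's theorem.

Σ|x[n]|² = (1/N)Σ|X[k]|² = 35.0000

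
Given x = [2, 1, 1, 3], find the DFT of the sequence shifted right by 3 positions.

Time shift by 3: X_shifted[k] = ω_4^(3k) · X[k]
Shifted x = [1, 1, 3, 2]

DFT(x[n-3]) = [7, -2+1i, 1, -2-1i]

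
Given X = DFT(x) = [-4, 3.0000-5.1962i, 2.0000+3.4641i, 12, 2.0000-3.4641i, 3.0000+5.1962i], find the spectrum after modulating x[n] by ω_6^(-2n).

Modulation property: DFT(ω_6^(-2n)·x[n]) = X[(k-2) mod 6], so circularly shift X by 2 positions.

X[k-2] = [2.0000-3.4641i, 3.0000+5.1962i, -4, 3.0000-5.1962i, 2.0000+3.4641i, 12]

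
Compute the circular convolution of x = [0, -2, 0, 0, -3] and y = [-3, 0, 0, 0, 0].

(x ⊛ y)[n] = Σ(m=0 to 4) x[m] · y[(n-m) mod 5]

Computing each output sample:
(x ⊛ y)[0] = 0
(x ⊛ y)[1] = 6
(x ⊛ y)[2] = 0
(x ⊛ y)[3] = 0
(x ⊛ y)[4] = 9

x ⊛ y = [0, 6, 0, 0, 9]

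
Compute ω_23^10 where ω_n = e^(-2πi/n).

ω_23^10 = e^(-2πi·10/23)
= cos(-2π·10/23) + i·sin(-2π·10/23)
= cos(-20π/23) + i·sin(-20π/23)

ω_23^10 = cos(-20π/23) + i·sin(-20π/23) = -0.9172-0.3984i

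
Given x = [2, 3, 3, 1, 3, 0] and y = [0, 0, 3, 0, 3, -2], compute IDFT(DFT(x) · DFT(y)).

(x ⊛ y)[n] = Σ(m=0 to 5) x[m] · y[(n-m) mod 6]

Computing each output sample:
(x ⊛ y)[0] = 12
(x ⊛ y)[1] = -3
(x ⊛ y)[2] = 13
(x ⊛ y)[3] = 3
(x ⊛ y)[4] = 15
(x ⊛ y)[5] = 8

x ⊛ y = [12, -3, 13, 3, 15, 8]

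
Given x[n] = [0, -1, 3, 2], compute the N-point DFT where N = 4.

X[k] = Σ(n=0 to 3) x[n] · ω_4^(nk)
where ω_4 = e^(-2πi/4)

Computing each X[k]:
X[0] = 4
X[1] = -3+3i
X[2] = 2
X[3] = -3-3i

X = [4, -3+3i, 2, -3-3i]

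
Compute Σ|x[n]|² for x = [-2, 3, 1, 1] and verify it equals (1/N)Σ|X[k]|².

Time domain:
Σ|x[n]|² = |-2|² + |3|² + |1|² + |1|² = 15.0000

Frequency domain:
(1/4)Σ|X[k]|² = (1/4)(|3|² + |-3-2i|² + |-5|² + |-3+2i|²) = (1/4)·60.0000 = 15.0000

Both sides agree, confirming Parseval's theorem.

Σ|x[n]|² = (1/N)Σ|X[k]|² = 15.0000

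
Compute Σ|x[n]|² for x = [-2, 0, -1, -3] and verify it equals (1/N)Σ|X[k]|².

Time domain:
Σ|x[n]|² = |-2|² + |0|² + |-1|² + |-3|² = 14.0000

Frequency domain:
(1/4)Σ|X[k]|² = (1/4)(|-6|² + |-1-3i|² + |0|² + |-1+3i|²) = (1/4)·56.0000 = 14.0000

Both sides agree, confirming Parseval's theorem.

Σ|x[n]|² = (1/N)Σ|X[k]|² = 14.0000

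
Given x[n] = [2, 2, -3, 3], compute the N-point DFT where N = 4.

X[k] = Σ(n=0 to 3) x[n] · ω_4^(nk)
where ω_4 = e^(-2πi/4)

Computing each X[k]:
X[0] = 4
X[1] = 5+1i
X[2] = -6
X[3] = 5-1i

X = [4, 5+1i, -6, 5-1i]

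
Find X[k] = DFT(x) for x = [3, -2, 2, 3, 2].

X[k] = Σ(n=0 to 4) x[n] · ω_5^(nk)
where ω_5 = e^(-2πi/5)

Computing each X[k]:
X[0] = 8
X[1] = -1.0451+4.3920i
X[2] = 4.5451+1.4001i
X[3] = 4.5451-1.4001i
X[4] = -1.0451-4.3920i

X = [8, -1.0451+4.3920i, 4.5451+1.4001i, 4.5451-1.4001i, -1.0451-4.3920i]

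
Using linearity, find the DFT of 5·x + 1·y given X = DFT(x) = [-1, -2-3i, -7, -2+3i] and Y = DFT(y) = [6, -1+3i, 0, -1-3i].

By linearity: DFT(5x + 1y) = 5·DFT(x) + 1·DFT(y)
= 5·[-1, -2-3i, -7, -2+3i] + 1·[6, -1+3i, 0, -1-3i]

Computing element-wise:
Z[0] = 5·(-1) + 1·(6) = 1
Z[1] = 5·(-2-3i) + 1·(-1+3i) = -11-12i
Z[2] = 5·(-7) + 1·(0) = -35
Z[3] = 5·(-2+3i) + 1·(-1-3i) = -11+12i

DFT(5x + 1y) = 5·X + 1·Y = [1, -11-12i, -35, -11+12i]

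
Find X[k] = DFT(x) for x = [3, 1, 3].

X[k] = Σ(n=0 to 2) x[n] · ω_3^(nk)
where ω_3 = e^(-2πi/3)

Computing each X[k]:
X[0] = 7
X[1] = 1.0000+1.7321i
X[2] = 1.0000-1.7321i

X = [7, 1.0000+1.7321i, 1.0000-1.7321i]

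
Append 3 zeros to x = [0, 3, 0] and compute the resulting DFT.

Original 3-point DFT: [3, -1.5000-2.5981i, -1.5000+2.5981i]
Zero-padded 6-point DFT provides frequency interpolation.

DFT_6([x, 0, ...]) = [3, 1.5000-2.5981i, -1.5000-2.5981i, -3, -1.5000+2.5981i, 1.5000+2.5981i]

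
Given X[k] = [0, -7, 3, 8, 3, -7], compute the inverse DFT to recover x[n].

x[n] = (1/6) Σ(k=0 to 5) X[k] · e^(2πikn/6)

Computing each x[n]:
x[0] = 0
x[1] = -3
x[2] = 2
x[3] = 2
x[4] = 2
x[5] = -3

x = [0, -3, 2, 2, 2, -3]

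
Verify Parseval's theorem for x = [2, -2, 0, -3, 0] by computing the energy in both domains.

Time domain:
Σ|x[n]|² = |2|² + |-2|² + |0|² + |-3|² + |0|² = 17.0000

Frequency domain:
(1/5)Σ|X[k]|² = (1/5)(|-3|² + |3.8090+0.1388i|² + |2.6910+4.0287i|² + |2.6910-4.0287i|² + |3.8090-0.1388i|²) = (1/5)·85.0000 = 17.0000

Both sides agree, confirming Parseval's theorem.

Σ|x[n]|² = (1/N)Σ|X[k]|² = 17.0000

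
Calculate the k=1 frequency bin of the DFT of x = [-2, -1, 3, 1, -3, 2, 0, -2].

X[1] = Σ(n=0 to 7) x[n] · ω_8^(1n) where ω_8 = e^(-2πi/8)
= (-2)·ω_8^0 + (-1)·ω_8^1 + (3)·ω_8^2 + (1)·ω_8^3 + (-3)·ω_8^4 + (2)·ω_8^5 + (0)·ω_8^6 + (-2)·ω_8^7

X[1] = -3.2426-3.0000i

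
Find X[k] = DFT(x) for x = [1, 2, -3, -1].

X[k] = Σ(n=0 to 3) x[n] · ω_4^(nk)
where ω_4 = e^(-2πi/4)

Computing each X[k]:
X[0] = -1
X[1] = 4-3i
X[2] = -3
X[3] = 4+3i

X = [-1, 4-3i, -3, 4+3i]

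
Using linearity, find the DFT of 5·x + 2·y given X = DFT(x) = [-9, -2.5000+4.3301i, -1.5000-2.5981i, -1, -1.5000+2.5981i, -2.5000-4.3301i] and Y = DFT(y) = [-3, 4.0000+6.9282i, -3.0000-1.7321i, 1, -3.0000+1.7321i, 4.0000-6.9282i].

By linearity: DFT(5x + 2y) = 5·DFT(x) + 2·DFT(y)
= 5·[-9, -2.5000+4.3301i, -1.5000-2.5981i, -1, -1.5000+2.5981i, -2.5000-4.3301i] + 2·[-3, 4.0000+6.9282i, -3.0000-1.7321i, 1, -3.0000+1.7321i, 4.0000-6.9282i]

Computing element-wise:
Z[0] = 5·(-9) + 2·(-3) = -51
Z[1] = 5·(-2.5000+4.3301i) + 2·(4.0000+6.9282i) = -4.5000+35.5069i
Z[2] = 5·(-1.5000-2.5981i) + 2·(-3.0000-1.7321i) = -13.5000-16.4547i
Z[3] = 5·(-1) + 2·(1) = -3
Z[4] = 5·(-1.5000+2.5981i) + 2·(-3.0000+1.7321i) = -13.5000+16.4547i
Z[5] = 5·(-2.5000-4.3301i) + 2·(4.0000-6.9282i) = -4.5000-35.5069i

DFT(5x + 2y) = 5·X + 2·Y = [-51, -4.5000+35.5069i, -13.5000-16.4547i, -3, -13.5000+16.4547i, -4.5000-35.5069i]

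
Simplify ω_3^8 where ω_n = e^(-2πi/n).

Since ω_3^3 = 1, powers reduce modulo 3.
8 mod 3 = 2
So ω_3^8 = ω_3^2 = e^(-2πi·2/3)

ω_3^8 = ω_3^2 = -0.5000+0.8660i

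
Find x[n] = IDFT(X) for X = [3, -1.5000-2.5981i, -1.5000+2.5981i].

x[n] = (1/3) Σ(k=0 to 2) X[k] · e^(2πikn/3)

Computing each x[n]:
x[0] = 0
x[1] = 3
x[2] = 0

x = [0, 3, 0]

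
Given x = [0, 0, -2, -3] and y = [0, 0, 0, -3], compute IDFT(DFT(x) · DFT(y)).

(x ⊛ y)[n] = Σ(m=0 to 3) x[m] · y[(n-m) mod 4]

Computing each output sample:
(x ⊛ y)[0] = 0
(x ⊛ y)[1] = 6
(x ⊛ y)[2] = 9
(x ⊛ y)[3] = 0

x ⊛ y = [0, 6, 9, 0]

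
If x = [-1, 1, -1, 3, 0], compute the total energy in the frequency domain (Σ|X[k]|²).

Parseval: Σ|x[n]|² = (1/N)Σ|X[k]|², so Σ|X[k]|² = N·Σ|x[n]|² = 5·12.0000

Σ|X[k]|² = N·Σ|x[n]|² = 5·12.0000 = 60.0000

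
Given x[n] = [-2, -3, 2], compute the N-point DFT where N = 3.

X[k] = Σ(n=0 to 2) x[n] · ω_3^(nk)
where ω_3 = e^(-2πi/3)

Computing each X[k]:
X[0] = -3
X[1] = -1.5000+4.3301i
X[2] = -1.5000-4.3301i

X = [-3, -1.5000+4.3301i, -1.5000-4.3301i]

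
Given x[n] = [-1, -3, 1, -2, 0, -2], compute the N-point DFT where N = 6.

X[k] = Σ(n=0 to 5) x[n] · ω_6^(nk)
where ω_6 = e^(-2πi/6)

Computing each X[k]:
X[0] = -7
X[1] = -2
X[2] = -1.0000+1.7321i
X[3] = 7
X[4] = -1.0000-1.7321i
X[5] = -2

X = [-7, -2, -1.0000+1.7321i, 7, -1.0000-1.7321i, -2]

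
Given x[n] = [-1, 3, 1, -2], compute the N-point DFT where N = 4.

X[k] = Σ(n=0 to 3) x[n] · ω_4^(nk)
where ω_4 = e^(-2πi/4)

Computing each X[k]:
X[0] = 1
X[1] = -2-5i
X[2] = -1
X[3] = -2+5i

X = [1, -2-5i, -1, -2+5i]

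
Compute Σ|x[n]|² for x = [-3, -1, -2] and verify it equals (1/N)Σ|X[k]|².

Time domain:
Σ|x[n]|² = |-3|² + |-1|² + |-2|² = 14.0000

Frequency domain:
(1/3)Σ|X[k]|² = (1/3)(|-6|² + |-1.5000-0.8660i|² + |-1.5000+0.8660i|²) = (1/3)·42.0000 = 14.0000

Both sides agree, confirming Parseval's theorem.

Σ|x[n]|² = (1/N)Σ|X[k]|² = 14.0000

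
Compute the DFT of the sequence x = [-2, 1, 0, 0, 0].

X[k] = Σ(n=0 to 4) x[n] · ω_5^(nk)
where ω_5 = e^(-2πi/5)

Computing each X[k]:
X[0] = -1
X[1] = -1.6910-0.9511i
X[2] = -2.8090-0.5878i
X[3] = -2.8090+0.5878i
X[4] = -1.6910+0.9511i

X = [-1, -1.6910-0.9511i, -2.8090-0.5878i, -2.8090+0.5878i, -1.6910+0.9511i]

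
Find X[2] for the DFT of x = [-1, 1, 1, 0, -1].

X[2] = Σ(n=0 to 4) x[n] · ω_5^(2n) where ω_5 = e^(-2πi/5)
= (-1)·ω_5^0 + (1)·ω_5^2 + (1)·ω_5^4 + (0)·ω_5^6 + (-1)·ω_5^8

X[2] = -0.6910-0.2245i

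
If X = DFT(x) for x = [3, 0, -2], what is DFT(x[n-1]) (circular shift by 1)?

Time shift by 1: X_shifted[k] = ω_3^(1k) · X[k]
Shifted x = [-2, 3, 0]

DFT(x[n-1]) = [1, -3.5000-2.5981i, -3.5000+2.5981i]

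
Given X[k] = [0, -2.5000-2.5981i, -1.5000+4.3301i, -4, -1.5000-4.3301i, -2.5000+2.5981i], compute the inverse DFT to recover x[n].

x[n] = (1/6) Σ(k=0 to 5) X[k] · e^(2πikn/6)

Computing each x[n]:
x[0] = -2
x[1] = 0
x[2] = 2
x[3] = 1
x[4] = -2
x[5] = 1

x = [-2, 0, 2, 1, -2, 1]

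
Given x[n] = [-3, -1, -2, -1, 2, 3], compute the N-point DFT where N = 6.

X[k] = Σ(n=0 to 5) x[n] · ω_6^(nk)
where ω_6 = e^(-2πi/6)

Computing each X[k]:
X[0] = -2
X[1] = -1.0000+6.9282i
X[2] = -5
X[3] = -4
X[4] = -5
X[5] = -1.0000-6.9282i

X = [-2, -1.0000+6.9282i, -5, -4, -5, -1.0000-6.9282i]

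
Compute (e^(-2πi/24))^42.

Since ω_24^24 = 1, powers reduce modulo 24.
42 mod 24 = 18
So ω_24^42 = ω_24^18 = e^(-2πi·18/24)

ω_24^42 = ω_24^18 = 1i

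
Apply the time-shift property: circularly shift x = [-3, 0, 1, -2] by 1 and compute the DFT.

Time shift by 1: X_shifted[k] = ω_4^(1k) · X[k]
Shifted x = [-2, -3, 0, 1]

DFT(x[n-1]) = [-4, -2+4i, 0, -2-4i]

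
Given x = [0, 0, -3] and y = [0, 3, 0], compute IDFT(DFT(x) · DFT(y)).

(x ⊛ y)[n] = Σ(m=0 to 2) x[m] · y[(n-m) mod 3]

Computing each output sample:
(x ⊛ y)[0] = -9
(x ⊛ y)[1] = 0
(x ⊛ y)[2] = 0

x ⊛ y = [-9, 0, 0]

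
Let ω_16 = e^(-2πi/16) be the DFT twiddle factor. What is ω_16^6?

ω_16^6 = e^(-2πi·6/16)
= cos(-2π·6/16) + i·sin(-2π·6/16)
= cos(-12π/16) + i·sin(-12π/16)

ω_16^6 = cos(-12π/16) + i·sin(-12π/16) = -0.7071-0.7071i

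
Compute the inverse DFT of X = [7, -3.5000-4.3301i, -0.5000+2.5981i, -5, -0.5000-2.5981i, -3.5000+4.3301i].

x[n] = (1/6) Σ(k=0 to 5) X[k] · e^(2πikn/6)

Computing each x[n]:
x[0] = -1
x[1] = 2
x[2] = 3
x[3] = 3
x[4] = -1
x[5] = 1

x = [-1, 2, 3, 3, -1, 1]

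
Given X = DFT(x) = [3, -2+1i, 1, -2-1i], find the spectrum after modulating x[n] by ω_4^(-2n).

Modulation property: DFT(ω_4^(-2n)·x[n]) = X[(k-2) mod 4], so circularly shift X by 2 positions.

X[k-2] = [1, -2-1i, 3, -2+1i]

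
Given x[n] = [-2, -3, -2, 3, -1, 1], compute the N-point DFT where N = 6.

X[k] = Σ(n=0 to 5) x[n] · ω_6^(nk)
where ω_6 = e^(-2πi/6)

Computing each X[k]:
X[0] = -4
X[1] = -4.5000+4.3301i
X[2] = 3.5000+2.5981i
X[3] = -6
X[4] = 3.5000-2.5981i
X[5] = -4.5000-4.3301i

X = [-4, -4.5000+4.3301i, 3.5000+2.5981i, -6, 3.5000-2.5981i, -4.5000-4.3301i]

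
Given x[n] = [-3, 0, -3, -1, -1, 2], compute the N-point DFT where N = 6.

X[k] = Σ(n=0 to 5) x[n] · ω_6^(nk)
where ω_6 = e^(-2πi/6)

Computing each X[k]:
X[0] = -6
X[1] = 1.0000+3.4641i
X[2] = -3
X[3] = -8
X[4] = -3
X[5] = 1.0000-3.4641i

X = [-6, 1.0000+3.4641i, -3, -8, -3, 1.0000-3.4641i]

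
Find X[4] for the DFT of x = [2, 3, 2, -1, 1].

X[4] = Σ(n=0 to 4) x[n] · ω_5^(4n) where ω_5 = e^(-2πi/5)
= (2)·ω_5^0 + (3)·ω_5^4 + (2)·ω_5^8 + (-1)·ω_5^12 + (1)·ω_5^16

X[4] = 2.4271+3.6655i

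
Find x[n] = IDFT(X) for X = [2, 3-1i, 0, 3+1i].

x[n] = (1/4) Σ(k=0 to 3) X[k] · e^(2πikn/4)

Computing each x[n]:
x[0] = 2
x[1] = 1
x[2] = -1
x[3] = 0

x = [2, 1, -1, 0]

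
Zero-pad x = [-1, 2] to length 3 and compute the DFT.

Original 2-point DFT: [1, -3]
Zero-padded 3-point DFT provides frequency interpolation.

DFT_3([x, 0, ...]) = [1, -2.0000-1.7321i, -2.0000+1.7321i]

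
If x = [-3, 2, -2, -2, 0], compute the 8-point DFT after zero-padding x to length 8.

Original 5-point DFT: [-5, 0.8541-1.9021i, -5.8541-1.1756i, -5.8541+1.1756i, 0.8541+1.9021i]
Zero-padded 8-point DFT provides frequency interpolation.

DFT_8([x, 0, ...]) = [-5, -0.1716+2.0000i, -1-4i, -5.8284-2.0000i, -5, -5.8284+2.0000i, -1+4i, -0.1716-2.0000i]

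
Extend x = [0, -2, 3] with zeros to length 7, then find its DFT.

Original 3-point DFT: [1, -0.5000+4.3301i, -0.5000-4.3301i]
Zero-padded 7-point DFT provides frequency interpolation.

DFT_7([x, 0, ...]) = [1, -1.9145-1.3611i, -2.2579+3.2515i, 3.6724+3.2133i, 3.6724-3.2133i, -2.2579-3.2515i, -1.9145+1.3611i]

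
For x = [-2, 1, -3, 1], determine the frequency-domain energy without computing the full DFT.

Parseval: Σ|x[n]|² = (1/N)Σ|X[k]|², so Σ|X[k]|² = N·Σ|x[n]|² = 4·15.0000

Σ|X[k]|² = N·Σ|x[n]|² = 4·15.0000 = 60.0000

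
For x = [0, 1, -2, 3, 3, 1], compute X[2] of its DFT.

X[2] = Σ(n=0 to 5) x[n] · ω_6^(2n) where ω_6 = e^(-2πi/6)
= (0)·ω_6^0 + (1)·ω_6^2 + (-2)·ω_6^4 + (3)·ω_6^6 + (3)·ω_6^8 + (1)·ω_6^10

X[2] = 1.5000-4.3301i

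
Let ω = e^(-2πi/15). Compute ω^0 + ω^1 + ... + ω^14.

Sum of all nth roots of unity equals 0 for n > 1 (geometric series with r ≠ 1).

0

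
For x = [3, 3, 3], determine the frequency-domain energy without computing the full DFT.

Parseval: Σ|x[n]|² = (1/N)Σ|X[k]|², so Σ|X[k]|² = N·Σ|x[n]|² = 3·27.0000

Σ|X[k]|² = N·Σ|x[n]|² = 3·27.0000 = 81.0000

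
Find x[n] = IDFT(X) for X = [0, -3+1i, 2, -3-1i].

x[n] = (1/4) Σ(k=0 to 3) X[k] · e^(2πikn/4)

Computing each x[n]:
x[0] = -1
x[1] = -1
x[2] = 2
x[3] = 0

x = [-1, -1, 2, 0]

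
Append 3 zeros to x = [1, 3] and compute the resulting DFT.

Original 2-point DFT: [4, -2]
Zero-padded 5-point DFT provides frequency interpolation.

DFT_5([x, 0, ...]) = [4, 1.9271-2.8532i, -1.4271-1.7634i, -1.4271+1.7634i, 1.9271+2.8532i]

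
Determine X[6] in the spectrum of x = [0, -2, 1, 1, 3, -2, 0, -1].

X[6] = Σ(n=0 to 7) x[n] · ω_8^(6n) where ω_8 = e^(-2πi/8)
= (0)·ω_8^0 + (-2)·ω_8^6 + (1)·ω_8^12 + (1)·ω_8^18 + (3)·ω_8^24 + (-2)·ω_8^30 + (0)·ω_8^36 + (-1)·ω_8^42

X[6] = 2-4i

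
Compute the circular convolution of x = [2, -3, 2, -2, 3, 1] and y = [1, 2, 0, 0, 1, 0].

(x ⊛ y)[n] = Σ(m=0 to 5) x[m] · y[(n-m) mod 6]

Computing each output sample:
(x ⊛ y)[0] = 6
(x ⊛ y)[1] = -1
(x ⊛ y)[2] = -1
(x ⊛ y)[3] = 3
(x ⊛ y)[4] = 1
(x ⊛ y)[5] = 4

x ⊛ y = [6, -1, -1, 3, 1, 4]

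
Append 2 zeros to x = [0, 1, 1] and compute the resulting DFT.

Original 3-point DFT: [2, -1, -1]
Zero-padded 5-point DFT provides frequency interpolation.

DFT_5([x, 0, ...]) = [2, -0.5000-1.5388i, -0.5000+0.3633i, -0.5000-0.3633i, -0.5000+1.5388i]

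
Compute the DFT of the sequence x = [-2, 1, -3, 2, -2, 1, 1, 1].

X[k] = Σ(n=0 to 7) x[n] · ω_8^(nk)
where ω_8 = e^(-2πi/8)

Computing each X[k]:
X[0] = -1
X[1] = -0.7071+3.2929i
X[2] = -2+1i
X[3] = 0.7071-4.7071i
X[4] = -11
X[5] = 0.7071+4.7071i
X[6] = -2-1i
X[7] = -0.7071-3.2929i

X = [-1, -0.7071+3.2929i, -2+1i, 0.7071-4.7071i, -11, 0.7071+4.7071i, -2-1i, -0.7071-3.2929i]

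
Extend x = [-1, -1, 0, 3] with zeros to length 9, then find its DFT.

Original 4-point DFT: [1, -1+4i, -3, -1-4i]
Zero-padded 9-point DFT provides frequency interpolation.

DFT_9([x, 0, ...]) = [1, -3.2660-1.9553i, -2.6736+3.5829i, 2.5000+0.8660i, -1.5603-2.2561i, -1.5603+2.2561i, 2.5000-0.8660i, -2.6736-3.5829i, -3.2660+1.9553i]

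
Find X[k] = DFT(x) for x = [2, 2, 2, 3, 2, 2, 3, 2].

X[k] = Σ(n=0 to 7) x[n] · ω_8^(nk)
where ω_8 = e^(-2πi/8)

Computing each X[k]:
X[0] = 18
X[1] = -0.7071+0.2929i
X[2] = -1+1i
X[3] = 0.7071-1.7071i
X[4] = 0
X[5] = 0.7071+1.7071i
X[6] = -1-1i
X[7] = -0.7071-0.2929i

X = [18, -0.7071+0.2929i, -1+1i, 0.7071-1.7071i, 0, 0.7071+1.7071i, -1-1i, -0.7071-0.2929i]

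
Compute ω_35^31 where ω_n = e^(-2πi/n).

ω_35^31 = e^(-2πi·31/35)
= cos(-2π·31/35) + i·sin(-2π·31/35)
= cos(-62π/35) + i·sin(-62π/35)

ω_35^31 = cos(-62π/35) + i·sin(-62π/35) = 0.7531+0.6579i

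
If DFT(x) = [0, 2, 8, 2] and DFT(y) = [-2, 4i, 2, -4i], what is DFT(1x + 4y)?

By linearity: DFT(1x + 4y) = 1·DFT(x) + 4·DFT(y)
= 1·[0, 2, 8, 2] + 4·[-2, 4i, 2, -4i]

Computing element-wise:
Z[0] = 1·(0) + 4·(-2) = -8
Z[1] = 1·(2) + 4·(4i) = 2+16i
Z[2] = 1·(8) + 4·(2) = 16
Z[3] = 1·(2) + 4·(-4i) = 2-16i

DFT(1x + 4y) = 1·X + 4·Y = [-8, 2+16i, 16, 2-16i]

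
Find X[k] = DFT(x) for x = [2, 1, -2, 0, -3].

X[k] = Σ(n=0 to 4) x[n] · ω_5^(nk)
where ω_5 = e^(-2πi/5)

Computing each X[k]:
X[0] = -2
X[1] = 3.0000-2.6287i
X[2] = 3.0000-4.2533i
X[3] = 3.0000+4.2533i
X[4] = 3.0000+2.6287i

X = [-2, 3.0000-2.6287i, 3.0000-4.2533i, 3.0000+4.2533i, 3.0000+2.6287i]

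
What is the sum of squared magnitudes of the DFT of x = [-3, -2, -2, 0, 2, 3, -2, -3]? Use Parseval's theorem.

Parseval: Σ|x[n]|² = (1/N)Σ|X[k]|², so Σ|X[k]|² = N·Σ|x[n]|² = 8·43.0000

Σ|X[k]|² = N·Σ|x[n]|² = 8·43.0000 = 344.0000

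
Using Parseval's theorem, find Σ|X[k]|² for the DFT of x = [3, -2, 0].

Parseval: Σ|x[n]|² = (1/N)Σ|X[k]|², so Σ|X[k]|² = N·Σ|x[n]|² = 3·13.0000

Σ|X[k]|² = N·Σ|x[n]|² = 3·13.0000 = 39.0000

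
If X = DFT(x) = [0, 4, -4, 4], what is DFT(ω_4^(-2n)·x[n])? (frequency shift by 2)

Modulation property: DFT(ω_4^(-2n)·x[n]) = X[(k-2) mod 4], so circularly shift X by 2 positions.

X[k-2] = [-4, 4, 0, 4]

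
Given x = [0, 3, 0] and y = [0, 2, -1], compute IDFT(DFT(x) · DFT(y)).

(x ⊛ y)[n] = Σ(m=0 to 2) x[m] · y[(n-m) mod 3]

Computing each output sample:
(x ⊛ y)[0] = -3
(x ⊛ y)[1] = 0
(x ⊛ y)[2] = 6

x ⊛ y = [-3, 0, 6]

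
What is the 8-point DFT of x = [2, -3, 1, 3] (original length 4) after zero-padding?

Original 4-point DFT: [3, 1+6i, 3, 1-6i]
Zero-padded 8-point DFT provides frequency interpolation.

DFT_8([x, 0, ...]) = [3, -2.2426-1.0000i, 1+6i, 6.2426+1.0000i, 3, 6.2426-1.0000i, 1-6i, -2.2426+1.0000i]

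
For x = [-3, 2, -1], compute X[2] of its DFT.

X[2] = Σ(n=0 to 2) x[n] · ω_3^(2n) where ω_3 = e^(-2πi/3)
= (-3)·ω_3^0 + (2)·ω_3^2 + (-1)·ω_3^4

X[2] = -3.5000+2.5981i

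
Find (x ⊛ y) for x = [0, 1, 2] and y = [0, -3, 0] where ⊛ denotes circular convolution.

(x ⊛ y)[n] = Σ(m=0 to 2) x[m] · y[(n-m) mod 3]

Computing each output sample:
(x ⊛ y)[0] = -6
(x ⊛ y)[1] = 0
(x ⊛ y)[2] = -3

x ⊛ y = [-6, 0, -3]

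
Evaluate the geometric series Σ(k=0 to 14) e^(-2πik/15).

Sum of all nth roots of unity equals 0 for n > 1 (geometric series with r ≠ 1).

0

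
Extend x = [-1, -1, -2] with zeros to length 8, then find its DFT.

Original 3-point DFT: [-4, 0.5000-0.8660i, 0.5000+0.8660i]
Zero-padded 8-point DFT provides frequency interpolation.

DFT_8([x, 0, ...]) = [-4, -1.7071+2.7071i, 1+1i, -0.2929-1.2929i, -2, -0.2929+1.2929i, 1-1i, -1.7071-2.7071i]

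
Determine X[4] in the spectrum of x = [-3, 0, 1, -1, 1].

X[4] = Σ(n=0 to 4) x[n] · ω_5^(4n) where ω_5 = e^(-2πi/5)
= (-3)·ω_5^0 + (0)·ω_5^4 + (1)·ω_5^8 + (-1)·ω_5^12 + (1)·ω_5^16

X[4] = -2.6910+0.2245i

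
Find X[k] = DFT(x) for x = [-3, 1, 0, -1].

X[k] = Σ(n=0 to 3) x[n] · ω_4^(nk)
where ω_4 = e^(-2πi/4)

Computing each X[k]:
X[0] = -3
X[1] = -3-2i
X[2] = -3
X[3] = -3+2i

X = [-3, -3-2i, -3, -3+2i]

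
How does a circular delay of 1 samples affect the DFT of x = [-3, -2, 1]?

Time shift by 1: X_shifted[k] = ω_3^(1k) · X[k]
Shifted x = [1, -3, -2]

DFT(x[n-1]) = [-4, 3.5000+0.8660i, 3.5000-0.8660i]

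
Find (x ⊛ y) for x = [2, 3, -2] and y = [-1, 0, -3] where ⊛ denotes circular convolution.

(x ⊛ y)[n] = Σ(m=0 to 2) x[m] · y[(n-m) mod 3]

Computing each output sample:
(x ⊛ y)[0] = -11
(x ⊛ y)[1] = 3
(x ⊛ y)[2] = -4

x ⊛ y = [-11, 3, -4]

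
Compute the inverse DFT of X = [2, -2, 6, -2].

x[n] = (1/4) Σ(k=0 to 3) X[k] · e^(2πikn/4)

Computing each x[n]:
x[0] = 1
x[1] = -1
x[2] = 3
x[3] = -1

x = [1, -1, 3, -1]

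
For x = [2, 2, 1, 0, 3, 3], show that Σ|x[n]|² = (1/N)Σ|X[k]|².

Time domain:
Σ|x[n]|² = |2|² + |2|² + |1|² + |0|² + |3|² + |3|² = 27.0000

Frequency domain:
(1/6)Σ|X[k]|² = (1/6)(|11|² + |2.5000+2.5981i|² + |-2.5000-0.8660i|² + |1|² + |-2.5000+0.8660i|² + |2.5000-2.5981i|²) = (1/6)·162.0000 = 27.0000

Both sides agree, confirming Parseval's theorem.

Σ|x[n]|² = (1/N)Σ|X[k]|² = 27.0000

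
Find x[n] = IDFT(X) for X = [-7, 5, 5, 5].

x[n] = (1/4) Σ(k=0 to 3) X[k] · e^(2πikn/4)

Computing each x[n]:
x[0] = 2
x[1] = -3
x[2] = -3
x[3] = -3

x = [2, -3, -3, -3]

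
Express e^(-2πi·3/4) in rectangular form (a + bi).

ω_4^3 = e^(-2πi·3/4)
= cos(-2π·3/4) + i·sin(-2π·3/4)
= cos(-6π/4) + i·sin(-6π/4)

ω_4^3 = cos(-6π/4) + i·sin(-6π/4) = 1i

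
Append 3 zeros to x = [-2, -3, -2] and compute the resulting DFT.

Original 3-point DFT: [-7, 0.5000+0.8660i, 0.5000-0.8660i]
Zero-padded 6-point DFT provides frequency interpolation.

DFT_6([x, 0, ...]) = [-7, -2.5000+4.3301i, 0.5000+0.8660i, -1, 0.5000-0.8660i, -2.5000-4.3301i]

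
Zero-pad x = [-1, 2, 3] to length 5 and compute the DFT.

Original 3-point DFT: [4, -3.5000+0.8660i, -3.5000-0.8660i]
Zero-padded 5-point DFT provides frequency interpolation.

DFT_5([x, 0, ...]) = [4, -2.8090-3.6655i, -1.6910+1.6776i, -1.6910-1.6776i, -2.8090+3.6655i]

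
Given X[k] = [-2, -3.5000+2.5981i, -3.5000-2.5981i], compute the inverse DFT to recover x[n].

x[n] = (1/3) Σ(k=0 to 2) X[k] · e^(2πikn/3)

Computing each x[n]:
x[0] = -3
x[1] = -1
x[2] = 2

x = [-3, -1, 2]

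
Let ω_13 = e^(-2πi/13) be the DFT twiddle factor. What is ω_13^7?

ω_13^7 = e^(-2πi·7/13)
= cos(-2π·7/13) + i·sin(-2π·7/13)
= cos(-14π/13) + i·sin(-14π/13)

ω_13^7 = cos(-14π/13) + i·sin(-14π/13) = -0.9709+0.2393i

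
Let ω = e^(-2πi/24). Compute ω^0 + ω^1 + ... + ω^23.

Sum of all nth roots of unity equals 0 for n > 1 (geometric series with r ≠ 1).

0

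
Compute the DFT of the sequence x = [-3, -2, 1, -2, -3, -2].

X[k] = Σ(n=0 to 5) x[n] · ω_6^(nk)
where ω_6 = e^(-2πi/6)

Computing each X[k]:
X[0] = -11
X[1] = -2.0000-3.4641i
X[2] = -2.0000+3.4641i
X[3] = 1
X[4] = -2.0000-3.4641i
X[5] = -2.0000+3.4641i

X = [-11, -2.0000-3.4641i, -2.0000+3.4641i, 1, -2.0000-3.4641i, -2.0000+3.4641i]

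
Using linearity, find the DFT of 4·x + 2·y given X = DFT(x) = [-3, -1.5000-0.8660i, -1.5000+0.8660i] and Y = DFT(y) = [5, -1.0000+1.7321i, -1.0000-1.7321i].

By linearity: DFT(4x + 2y) = 4·DFT(x) + 2·DFT(y)
= 4·[-3, -1.5000-0.8660i, -1.5000+0.8660i] + 2·[5, -1.0000+1.7321i, -1.0000-1.7321i]

Computing element-wise:
Z[0] = 4·(-3) + 2·(5) = -2
Z[1] = 4·(-1.5000-0.8660i) + 2·(-1.0000+1.7321i) = -8.0000+0.0002i
Z[2] = 4·(-1.5000+0.8660i) + 2·(-1.0000-1.7321i) = -8.0000-0.0002i

DFT(4x + 2y) = 4·X + 2·Y = [-2, -8.0000+0.0002i, -8.0000-0.0002i]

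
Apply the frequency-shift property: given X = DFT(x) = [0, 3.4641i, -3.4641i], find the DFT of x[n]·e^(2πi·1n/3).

Modulation property: DFT(ω_3^(-1n)·x[n]) = X[(k-1) mod 3], so circularly shift X by 1 positions.

X[k-1] = [-3.4641i, 0, 3.4641i]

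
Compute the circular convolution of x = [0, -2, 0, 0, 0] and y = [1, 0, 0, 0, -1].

(x ⊛ y)[n] = Σ(m=0 to 4) x[m] · y[(n-m) mod 5]

Computing each output sample:
(x ⊛ y)[0] = 2
(x ⊛ y)[1] = -2
(x ⊛ y)[2] = 0
(x ⊛ y)[3] = 0
(x ⊛ y)[4] = 0

x ⊛ y = [2, -2, 0, 0, 0]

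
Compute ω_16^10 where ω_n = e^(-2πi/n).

ω_16^10 = e^(-2πi·10/16)
= cos(-2π·10/16) + i·sin(-2π·10/16)
= cos(-20π/16) + i·sin(-20π/16)

ω_16^10 = cos(-20π/16) + i·sin(-20π/16) = -0.7071+0.7071i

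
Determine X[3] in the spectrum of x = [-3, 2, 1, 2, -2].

X[3] = Σ(n=0 to 4) x[n] · ω_5^(3n) where ω_5 = e^(-2πi/5)
= (-3)·ω_5^0 + (2)·ω_5^3 + (1)·ω_5^6 + (2)·ω_5^9 + (-2)·ω_5^12

X[3] = -2.0729+3.3022i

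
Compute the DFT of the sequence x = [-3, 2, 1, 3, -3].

X[k] = Σ(n=0 to 4) x[n] · ω_5^(nk)
where ω_5 = e^(-2πi/5)

Computing each X[k]:
X[0] = 0
X[1] = -6.5451-3.5797i
X[2] = -0.9549-4.8410i
X[3] = -0.9549+4.8410i
X[4] = -6.5451+3.5797i

X = [0, -6.5451-3.5797i, -0.9549-4.8410i, -0.9549+4.8410i, -6.5451+3.5797i]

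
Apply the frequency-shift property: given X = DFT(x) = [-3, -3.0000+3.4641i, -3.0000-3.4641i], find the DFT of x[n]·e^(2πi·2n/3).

Modulation property: DFT(ω_3^(-2n)·x[n]) = X[(k-2) mod 3], so circularly shift X by 2 positions.

X[k-2] = [-3.0000+3.4641i, -3.0000-3.4641i, -3]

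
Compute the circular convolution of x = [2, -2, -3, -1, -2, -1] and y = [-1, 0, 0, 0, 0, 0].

(x ⊛ y)[n] = Σ(m=0 to 5) x[m] · y[(n-m) mod 6]

Computing each output sample:
(x ⊛ y)[0] = -2
(x ⊛ y)[1] = 2
(x ⊛ y)[2] = 3
(x ⊛ y)[3] = 1
(x ⊛ y)[4] = 2
(x ⊛ y)[5] = 1

x ⊛ y = [-2, 2, 3, 1, 2, 1]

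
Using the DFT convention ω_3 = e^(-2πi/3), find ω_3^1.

ω_3^1 = e^(-2πi·1/3)
= cos(-2π·1/3) + i·sin(-2π·1/3)
= cos(-2π/3) + i·sin(-2π/3)

ω_3^1 = cos(-2π/3) + i·sin(-2π/3) = -0.5000-0.8660i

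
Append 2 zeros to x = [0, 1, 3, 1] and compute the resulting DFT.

Original 4-point DFT: [5, -3, 1, -3]
Zero-padded 6-point DFT provides frequency interpolation.

DFT_6([x, 0, ...]) = [5, -2.0000-3.4641i, -1.0000+1.7321i, 1, -1.0000-1.7321i, -2.0000+3.4641i]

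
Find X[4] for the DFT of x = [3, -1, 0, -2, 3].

X[4] = Σ(n=0 to 4) x[n] · ω_5^(4n) where ω_5 = e^(-2πi/5)
= (3)·ω_5^0 + (-1)·ω_5^4 + (0)·ω_5^8 + (-2)·ω_5^12 + (3)·ω_5^16

X[4] = 5.2361-2.6287i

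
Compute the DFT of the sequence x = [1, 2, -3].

X[k] = Σ(n=0 to 2) x[n] · ω_3^(nk)
where ω_3 = e^(-2πi/3)

Computing each X[k]:
X[0] = 0
X[1] = 1.5000-4.3301i
X[2] = 1.5000+4.3301i

X = [0, 1.5000-4.3301i, 1.5000+4.3301i]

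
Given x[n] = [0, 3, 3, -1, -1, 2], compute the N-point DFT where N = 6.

X[k] = Σ(n=0 to 5) x[n] · ω_6^(nk)
where ω_6 = e^(-2πi/6)

Computing each X[k]:
X[0] = 6
X[1] = 2.5000-4.3301i
X[2] = -4.5000+2.5981i
X[3] = -2
X[4] = -4.5000-2.5981i
X[5] = 2.5000+4.3301i

X = [6, 2.5000-4.3301i, -4.5000+2.5981i, -2, -4.5000-2.5981i, 2.5000+4.3301i]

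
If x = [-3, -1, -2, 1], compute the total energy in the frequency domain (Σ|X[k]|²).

Parseval: Σ|x[n]|² = (1/N)Σ|X[k]|², so Σ|X[k]|² = N·Σ|x[n]|² = 4·15.0000

Σ|X[k]|² = N·Σ|x[n]|² = 4·15.0000 = 60.0000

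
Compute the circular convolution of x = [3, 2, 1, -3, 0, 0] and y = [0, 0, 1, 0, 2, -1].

(x ⊛ y)[n] = Σ(m=0 to 5) x[m] · y[(n-m) mod 6]

Computing each output sample:
(x ⊛ y)[0] = 0
(x ⊛ y)[1] = -7
(x ⊛ y)[2] = 6
(x ⊛ y)[3] = 2
(x ⊛ y)[4] = 7
(x ⊛ y)[5] = -2

x ⊛ y = [0, -7, 6, 2, 7, -2]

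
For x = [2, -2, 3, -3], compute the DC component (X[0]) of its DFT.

X[0] = Σ(n=0 to 3) x[n] · ω_4^0 = Σ x[n]
= (2) + (-2) + (3) + (-3)

X[0] = 0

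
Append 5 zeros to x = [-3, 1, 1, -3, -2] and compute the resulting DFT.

Original 5-point DFT: [-6, -1.6910-5.2043i, -2.8090+2.0409i, -2.8090-2.0409i, -1.6910+5.2043i]
Zero-padded 10-point DFT provides frequency interpolation.

DFT_10([x, 0, ...]) = [-6, 0.6631+2.4899i, -1.6910-5.2043i, -7.1631-0.2245i, -2.8090+2.0409i, -2, -2.8090-2.0409i, -7.1631+0.2245i, -1.6910+5.2043i, 0.6631-2.4899i]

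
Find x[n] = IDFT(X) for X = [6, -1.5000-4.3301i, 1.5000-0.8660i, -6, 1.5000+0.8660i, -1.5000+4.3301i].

x[n] = (1/6) Σ(k=0 to 5) X[k] · e^(2πikn/6)

Computing each x[n]:
x[0] = 0
x[1] = 3
x[2] = 1
x[3] = 3
x[4] = -1
x[5] = 0

x = [0, 3, 1, 3, -1, 0]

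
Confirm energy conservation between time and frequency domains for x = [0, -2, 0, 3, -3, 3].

Time domain:
Σ|x[n]|² = |0|² + |-2|² + |0|² + |3|² + |-3|² + |3|² = 31.0000

Frequency domain:
(1/6)Σ|X[k]|² = (1/6)(|1|² + |-1.0000+1.7321i|² + |4.0000+6.9282i|² + |-7|² + |4.0000-6.9282i|² + |-1.0000-1.7321i|²) = (1/6)·186.0000 = 31.0000

Both sides agree, confirming Parseval's theorem.

Σ|x[n]|² = (1/N)Σ|X[k]|² = 31.0000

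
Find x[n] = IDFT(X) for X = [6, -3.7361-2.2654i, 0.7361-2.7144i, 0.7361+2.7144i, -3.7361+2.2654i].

x[n] = (1/5) Σ(k=0 to 4) X[k] · e^(2πikn/5)

Computing each x[n]:
x[0] = 0
x[1] = 2
x[2] = 2
x[3] = 3
x[4] = -1

x = [0, 2, 2, 3, -1]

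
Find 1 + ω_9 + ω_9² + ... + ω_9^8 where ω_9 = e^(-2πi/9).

Sum of all nth roots of unity equals 0 for n > 1 (geometric series with r ≠ 1).

0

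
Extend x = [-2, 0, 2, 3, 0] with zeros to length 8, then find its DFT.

Original 5-point DFT: [3, -6.0451+0.5878i, -0.4549-0.9511i, -0.4549+0.9511i, -6.0451-0.5878i]
Zero-padded 8-point DFT provides frequency interpolation.

DFT_8([x, 0, ...]) = [3, -4.1213-4.1213i, -4+3i, 0.1213-0.1213i, -3, 0.1213+0.1213i, -4-3i, -4.1213+4.1213i]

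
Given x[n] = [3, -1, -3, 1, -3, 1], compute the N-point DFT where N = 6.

X[k] = Σ(n=0 to 5) x[n] · ω_6^(nk)
where ω_6 = e^(-2πi/6)

Computing each X[k]:
X[0] = -2
X[1] = 5.0000+1.7321i
X[2] = 7.0000+1.7321i
X[3] = -4
X[4] = 7.0000-1.7321i
X[5] = 5.0000-1.7321i

X = [-2, 5.0000+1.7321i, 7.0000+1.7321i, -4, 7.0000-1.7321i, 5.0000-1.7321i]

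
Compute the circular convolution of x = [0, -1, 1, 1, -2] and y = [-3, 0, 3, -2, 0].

(x ⊛ y)[n] = Σ(m=0 to 4) x[m] · y[(n-m) mod 5]

Computing each output sample:
(x ⊛ y)[0] = 1
(x ⊛ y)[1] = -5
(x ⊛ y)[2] = 1
(x ⊛ y)[3] = -6
(x ⊛ y)[4] = 11

x ⊛ y = [1, -5, 1, -6, 11]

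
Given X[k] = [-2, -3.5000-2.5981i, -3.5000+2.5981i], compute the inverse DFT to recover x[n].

x[n] = (1/3) Σ(k=0 to 2) X[k] · e^(2πikn/3)

Computing each x[n]:
x[0] = -3
x[1] = 2
x[2] = -1

x = [-3, 2, -1]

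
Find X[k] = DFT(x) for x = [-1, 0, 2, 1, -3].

X[k] = Σ(n=0 to 4) x[n] · ω_5^(nk)
where ω_5 = e^(-2πi/5)

Computing each X[k]:
X[0] = -1
X[1] = -4.3541-3.4410i
X[2] = 2.3541-0.8123i
X[3] = 2.3541+0.8123i
X[4] = -4.3541+3.4410i

X = [-1, -4.3541-3.4410i, 2.3541-0.8123i, 2.3541+0.8123i, -4.3541+3.4410i]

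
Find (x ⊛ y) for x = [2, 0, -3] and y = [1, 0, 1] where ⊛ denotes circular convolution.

(x ⊛ y)[n] = Σ(m=0 to 2) x[m] · y[(n-m) mod 3]

Computing each output sample:
(x ⊛ y)[0] = 2
(x ⊛ y)[1] = -3
(x ⊛ y)[2] = -1

x ⊛ y = [2, -3, -1]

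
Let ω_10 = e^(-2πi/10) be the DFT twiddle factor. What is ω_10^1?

ω_10^1 = e^(-2πi·1/10)
= cos(-2π·1/10) + i·sin(-2π·1/10)
= cos(-2π/10) + i·sin(-2π/10)

ω_10^1 = cos(-2π/10) + i·sin(-2π/10) = 0.8090-0.5878i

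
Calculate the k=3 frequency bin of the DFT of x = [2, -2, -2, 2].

X[3] = Σ(n=0 to 3) x[n] · ω_4^(3n) where ω_4 = e^(-2πi/4)
= (2)·ω_4^0 + (-2)·ω_4^3 + (-2)·ω_4^6 + (2)·ω_4^9

X[3] = 4-4i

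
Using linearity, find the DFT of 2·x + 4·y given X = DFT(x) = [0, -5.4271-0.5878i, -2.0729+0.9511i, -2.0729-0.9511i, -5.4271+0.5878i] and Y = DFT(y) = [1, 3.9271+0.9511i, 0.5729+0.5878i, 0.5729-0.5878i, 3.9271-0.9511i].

By linearity: DFT(2x + 4y) = 2·DFT(x) + 4·DFT(y)
= 2·[0, -5.4271-0.5878i, -2.0729+0.9511i, -2.0729-0.9511i, -5.4271+0.5878i] + 4·[1, 3.9271+0.9511i, 0.5729+0.5878i, 0.5729-0.5878i, 3.9271-0.9511i]

Computing element-wise:
Z[0] = 2·(0) + 4·(1) = 4
Z[1] = 2·(-5.4271-0.5878i) + 4·(3.9271+0.9511i) = 4.8542+2.6288i
Z[2] = 2·(-2.0729+0.9511i) + 4·(0.5729+0.5878i) = -1.8542+4.2534i
Z[3] = 2·(-2.0729-0.9511i) + 4·(0.5729-0.5878i) = -1.8542-4.2534i
Z[4] = 2·(-5.4271+0.5878i) + 4·(3.9271-0.9511i) = 4.8542-2.6288i

DFT(2x + 4y) = 2·X + 4·Y = [4, 4.8542+2.6288i, -1.8542+4.2534i, -1.8542-4.2534i, 4.8542-2.6288i]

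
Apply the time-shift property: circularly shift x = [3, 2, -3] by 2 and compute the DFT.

Time shift by 2: X_shifted[k] = ω_3^(2k) · X[k]
Shifted x = [2, -3, 3]

DFT(x[n-2]) = [2, 2.0000+5.1962i, 2.0000-5.1962i]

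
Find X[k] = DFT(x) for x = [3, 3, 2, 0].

X[k] = Σ(n=0 to 3) x[n] · ω_4^(nk)
where ω_4 = e^(-2πi/4)

Computing each X[k]:
X[0] = 8
X[1] = 1-3i
X[2] = 2
X[3] = 1+3i

X = [8, 1-3i, 2, 1+3i]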